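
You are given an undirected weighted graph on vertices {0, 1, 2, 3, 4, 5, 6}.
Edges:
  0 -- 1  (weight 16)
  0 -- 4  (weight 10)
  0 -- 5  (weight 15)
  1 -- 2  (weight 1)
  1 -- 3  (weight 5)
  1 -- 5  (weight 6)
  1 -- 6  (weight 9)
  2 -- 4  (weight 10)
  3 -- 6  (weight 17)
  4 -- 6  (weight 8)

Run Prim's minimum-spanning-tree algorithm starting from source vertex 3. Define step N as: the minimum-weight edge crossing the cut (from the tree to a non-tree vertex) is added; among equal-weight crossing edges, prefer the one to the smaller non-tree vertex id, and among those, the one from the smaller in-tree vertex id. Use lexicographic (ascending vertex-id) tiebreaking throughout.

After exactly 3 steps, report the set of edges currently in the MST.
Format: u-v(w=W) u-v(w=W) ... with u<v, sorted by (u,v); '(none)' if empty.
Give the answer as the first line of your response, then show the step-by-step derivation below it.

1-2(w=1) 1-3(w=5) 1-5(w=6)

step 1: add edge 1-3 (w=5); MST = {1-3(w=5)}
step 2: add edge 1-2 (w=1); MST = {1-2(w=1) 1-3(w=5)}
step 3: add edge 1-5 (w=6); MST = {1-2(w=1) 1-3(w=5) 1-5(w=6)}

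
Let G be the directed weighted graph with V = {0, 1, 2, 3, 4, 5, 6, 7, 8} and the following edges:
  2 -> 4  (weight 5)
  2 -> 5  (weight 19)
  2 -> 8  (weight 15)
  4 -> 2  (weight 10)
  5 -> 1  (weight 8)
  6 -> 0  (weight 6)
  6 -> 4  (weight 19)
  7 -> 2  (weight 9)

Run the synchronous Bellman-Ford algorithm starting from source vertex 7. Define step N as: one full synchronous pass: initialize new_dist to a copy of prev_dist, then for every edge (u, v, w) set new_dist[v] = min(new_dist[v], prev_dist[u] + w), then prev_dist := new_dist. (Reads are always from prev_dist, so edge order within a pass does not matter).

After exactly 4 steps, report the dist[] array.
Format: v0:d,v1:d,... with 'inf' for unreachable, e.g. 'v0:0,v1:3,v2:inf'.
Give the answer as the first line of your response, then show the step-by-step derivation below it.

v0:inf,v1:36,v2:9,v3:inf,v4:14,v5:28,v6:inf,v7:0,v8:24

step 1: dist = v0:inf,v1:inf,v2:9,v3:inf,v4:inf,v5:inf,v6:inf,v7:0,v8:inf
step 2: dist = v0:inf,v1:inf,v2:9,v3:inf,v4:14,v5:28,v6:inf,v7:0,v8:24
step 3: dist = v0:inf,v1:36,v2:9,v3:inf,v4:14,v5:28,v6:inf,v7:0,v8:24
step 4: dist = v0:inf,v1:36,v2:9,v3:inf,v4:14,v5:28,v6:inf,v7:0,v8:24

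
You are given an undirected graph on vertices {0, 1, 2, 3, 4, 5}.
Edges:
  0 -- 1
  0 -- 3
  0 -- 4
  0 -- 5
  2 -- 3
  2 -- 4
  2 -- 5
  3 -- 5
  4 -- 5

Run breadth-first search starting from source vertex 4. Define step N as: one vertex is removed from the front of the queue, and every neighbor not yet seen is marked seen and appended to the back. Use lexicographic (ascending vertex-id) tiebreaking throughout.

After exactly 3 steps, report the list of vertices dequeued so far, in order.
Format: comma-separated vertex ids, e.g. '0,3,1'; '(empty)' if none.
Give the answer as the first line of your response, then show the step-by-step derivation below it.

4,0,2

step 1: dequeue 4; queue=[0,2,5]; order=4
step 2: dequeue 0; queue=[2,5,1,3]; order=4,0
step 3: dequeue 2; queue=[5,1,3]; order=4,0,2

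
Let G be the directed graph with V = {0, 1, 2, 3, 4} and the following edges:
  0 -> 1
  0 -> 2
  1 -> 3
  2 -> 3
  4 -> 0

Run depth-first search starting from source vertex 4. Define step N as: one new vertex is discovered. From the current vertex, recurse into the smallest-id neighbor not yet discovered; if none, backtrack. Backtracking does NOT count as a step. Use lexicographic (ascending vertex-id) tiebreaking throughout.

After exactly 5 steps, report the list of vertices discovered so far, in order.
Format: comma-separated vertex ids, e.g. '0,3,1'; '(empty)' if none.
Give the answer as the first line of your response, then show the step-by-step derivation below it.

4,0,1,3,2

step 1: discover 4; path=4; order=4
step 2: discover 0; path=4>0; order=4,0
step 3: discover 1; path=4>0>1; order=4,0,1
step 4: discover 3; path=4>0>1>3; order=4,0,1,3
step 5: discover 2; path=4>0>2; order=4,0,1,3,2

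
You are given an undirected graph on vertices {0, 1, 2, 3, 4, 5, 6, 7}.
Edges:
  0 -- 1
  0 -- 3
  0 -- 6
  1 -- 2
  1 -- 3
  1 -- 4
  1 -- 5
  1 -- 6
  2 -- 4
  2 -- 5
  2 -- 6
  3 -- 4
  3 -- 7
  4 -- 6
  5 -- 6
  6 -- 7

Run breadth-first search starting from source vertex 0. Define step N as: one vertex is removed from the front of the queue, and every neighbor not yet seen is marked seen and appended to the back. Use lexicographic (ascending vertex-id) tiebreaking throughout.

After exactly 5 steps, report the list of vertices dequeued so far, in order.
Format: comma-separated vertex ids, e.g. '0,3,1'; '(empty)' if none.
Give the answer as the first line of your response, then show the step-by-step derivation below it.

0,1,3,6,2

step 1: dequeue 0; queue=[1,3,6]; order=0
step 2: dequeue 1; queue=[3,6,2,4,5]; order=0,1
step 3: dequeue 3; queue=[6,2,4,5,7]; order=0,1,3
step 4: dequeue 6; queue=[2,4,5,7]; order=0,1,3,6
step 5: dequeue 2; queue=[4,5,7]; order=0,1,3,6,2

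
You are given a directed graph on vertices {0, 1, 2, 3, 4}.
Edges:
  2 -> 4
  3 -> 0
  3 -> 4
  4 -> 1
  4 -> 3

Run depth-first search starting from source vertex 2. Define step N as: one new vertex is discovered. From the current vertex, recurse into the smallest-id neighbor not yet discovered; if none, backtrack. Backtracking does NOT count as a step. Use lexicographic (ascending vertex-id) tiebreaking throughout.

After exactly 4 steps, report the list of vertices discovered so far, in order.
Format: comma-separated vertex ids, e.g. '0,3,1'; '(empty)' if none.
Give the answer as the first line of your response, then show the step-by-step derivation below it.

2,4,1,3

step 1: discover 2; path=2; order=2
step 2: discover 4; path=2>4; order=2,4
step 3: discover 1; path=2>4>1; order=2,4,1
step 4: discover 3; path=2>4>3; order=2,4,1,3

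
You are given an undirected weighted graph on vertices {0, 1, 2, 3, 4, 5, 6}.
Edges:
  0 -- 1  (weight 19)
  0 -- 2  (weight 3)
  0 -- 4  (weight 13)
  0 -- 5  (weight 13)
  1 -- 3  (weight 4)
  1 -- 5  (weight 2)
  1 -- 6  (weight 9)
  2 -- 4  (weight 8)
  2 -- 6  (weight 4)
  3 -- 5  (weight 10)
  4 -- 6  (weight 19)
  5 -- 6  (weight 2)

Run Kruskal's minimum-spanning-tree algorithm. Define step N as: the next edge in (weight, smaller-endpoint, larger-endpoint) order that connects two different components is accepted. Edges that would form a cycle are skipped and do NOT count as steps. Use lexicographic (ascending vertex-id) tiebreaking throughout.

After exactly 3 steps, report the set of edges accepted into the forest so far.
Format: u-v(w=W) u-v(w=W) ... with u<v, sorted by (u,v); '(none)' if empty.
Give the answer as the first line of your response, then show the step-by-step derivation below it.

0-2(w=3) 1-5(w=2) 5-6(w=2)

step 1: add edge 1-5 (w=2); MST = {1-5(w=2)}
step 2: add edge 5-6 (w=2); MST = {1-5(w=2) 5-6(w=2)}
step 3: add edge 0-2 (w=3); MST = {0-2(w=3) 1-5(w=2) 5-6(w=2)}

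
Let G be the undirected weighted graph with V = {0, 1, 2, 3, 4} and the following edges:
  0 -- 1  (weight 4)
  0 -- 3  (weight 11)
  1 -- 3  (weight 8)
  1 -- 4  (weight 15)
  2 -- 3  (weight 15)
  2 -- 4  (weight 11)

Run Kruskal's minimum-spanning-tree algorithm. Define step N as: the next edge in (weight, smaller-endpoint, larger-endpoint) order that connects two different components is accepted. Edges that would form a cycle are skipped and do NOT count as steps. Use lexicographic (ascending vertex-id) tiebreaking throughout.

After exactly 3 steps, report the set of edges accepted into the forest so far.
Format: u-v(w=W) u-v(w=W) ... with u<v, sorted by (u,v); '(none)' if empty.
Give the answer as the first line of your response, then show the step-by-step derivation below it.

0-1(w=4) 1-3(w=8) 2-4(w=11)

step 1: add edge 0-1 (w=4); MST = {0-1(w=4)}
step 2: add edge 1-3 (w=8); MST = {0-1(w=4) 1-3(w=8)}
step 3: add edge 2-4 (w=11); MST = {0-1(w=4) 1-3(w=8) 2-4(w=11)}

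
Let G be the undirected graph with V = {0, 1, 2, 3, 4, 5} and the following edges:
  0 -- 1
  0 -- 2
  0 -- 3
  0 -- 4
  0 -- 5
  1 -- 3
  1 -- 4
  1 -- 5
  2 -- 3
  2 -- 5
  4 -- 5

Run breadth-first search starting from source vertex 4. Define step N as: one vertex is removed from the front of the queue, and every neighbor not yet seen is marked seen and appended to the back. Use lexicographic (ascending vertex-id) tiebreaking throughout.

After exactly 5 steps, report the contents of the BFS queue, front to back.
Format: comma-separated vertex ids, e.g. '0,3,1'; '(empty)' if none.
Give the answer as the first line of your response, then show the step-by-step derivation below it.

3

step 1: dequeue 4; queue=[0,1,5]; order=4
step 2: dequeue 0; queue=[1,5,2,3]; order=4,0
step 3: dequeue 1; queue=[5,2,3]; order=4,0,1
step 4: dequeue 5; queue=[2,3]; order=4,0,1,5
step 5: dequeue 2; queue=[3]; order=4,0,1,5,2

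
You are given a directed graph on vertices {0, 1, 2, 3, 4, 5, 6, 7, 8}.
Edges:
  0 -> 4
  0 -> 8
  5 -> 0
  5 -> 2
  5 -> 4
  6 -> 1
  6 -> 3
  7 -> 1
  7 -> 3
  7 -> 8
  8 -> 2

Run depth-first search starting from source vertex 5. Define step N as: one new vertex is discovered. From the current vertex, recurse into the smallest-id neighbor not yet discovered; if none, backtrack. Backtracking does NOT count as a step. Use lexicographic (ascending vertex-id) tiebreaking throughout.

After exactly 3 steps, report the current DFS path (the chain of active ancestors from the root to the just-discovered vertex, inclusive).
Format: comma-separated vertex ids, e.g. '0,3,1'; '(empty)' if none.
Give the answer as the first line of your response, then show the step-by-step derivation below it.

5,0,4

step 1: discover 5; path=5; order=5
step 2: discover 0; path=5>0; order=5,0
step 3: discover 4; path=5>0>4; order=5,0,4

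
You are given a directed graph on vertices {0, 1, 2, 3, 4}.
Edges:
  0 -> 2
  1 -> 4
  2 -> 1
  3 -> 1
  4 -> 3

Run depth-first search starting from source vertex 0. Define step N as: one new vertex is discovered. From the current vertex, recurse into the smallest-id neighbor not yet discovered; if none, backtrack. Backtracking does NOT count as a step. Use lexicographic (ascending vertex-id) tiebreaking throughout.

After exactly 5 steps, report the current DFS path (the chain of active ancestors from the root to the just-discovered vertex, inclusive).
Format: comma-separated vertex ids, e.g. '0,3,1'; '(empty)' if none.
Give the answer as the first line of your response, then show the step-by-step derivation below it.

0,2,1,4,3

step 1: discover 0; path=0; order=0
step 2: discover 2; path=0>2; order=0,2
step 3: discover 1; path=0>2>1; order=0,2,1
step 4: discover 4; path=0>2>1>4; order=0,2,1,4
step 5: discover 3; path=0>2>1>4>3; order=0,2,1,4,3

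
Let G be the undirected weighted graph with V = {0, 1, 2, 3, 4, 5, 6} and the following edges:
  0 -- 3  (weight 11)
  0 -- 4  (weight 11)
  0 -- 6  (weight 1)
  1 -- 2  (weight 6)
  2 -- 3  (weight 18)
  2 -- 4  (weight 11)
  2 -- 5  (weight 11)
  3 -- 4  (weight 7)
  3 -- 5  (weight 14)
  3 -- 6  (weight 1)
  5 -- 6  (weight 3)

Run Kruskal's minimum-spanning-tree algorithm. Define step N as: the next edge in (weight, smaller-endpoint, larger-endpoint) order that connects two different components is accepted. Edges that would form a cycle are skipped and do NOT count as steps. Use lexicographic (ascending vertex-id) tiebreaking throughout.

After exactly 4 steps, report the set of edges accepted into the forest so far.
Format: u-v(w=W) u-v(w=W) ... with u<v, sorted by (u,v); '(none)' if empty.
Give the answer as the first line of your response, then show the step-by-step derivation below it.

0-6(w=1) 1-2(w=6) 3-6(w=1) 5-6(w=3)

step 1: add edge 0-6 (w=1); MST = {0-6(w=1)}
step 2: add edge 3-6 (w=1); MST = {0-6(w=1) 3-6(w=1)}
step 3: add edge 5-6 (w=3); MST = {0-6(w=1) 3-6(w=1) 5-6(w=3)}
step 4: add edge 1-2 (w=6); MST = {0-6(w=1) 1-2(w=6) 3-6(w=1) 5-6(w=3)}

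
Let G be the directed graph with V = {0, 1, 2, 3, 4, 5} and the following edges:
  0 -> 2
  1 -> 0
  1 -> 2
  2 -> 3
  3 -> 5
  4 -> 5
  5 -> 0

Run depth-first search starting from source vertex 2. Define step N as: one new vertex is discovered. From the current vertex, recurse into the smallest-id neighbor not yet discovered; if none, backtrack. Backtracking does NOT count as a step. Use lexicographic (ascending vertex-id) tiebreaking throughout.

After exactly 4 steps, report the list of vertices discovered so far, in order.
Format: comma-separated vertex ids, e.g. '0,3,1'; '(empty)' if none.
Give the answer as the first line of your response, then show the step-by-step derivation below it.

2,3,5,0

step 1: discover 2; path=2; order=2
step 2: discover 3; path=2>3; order=2,3
step 3: discover 5; path=2>3>5; order=2,3,5
step 4: discover 0; path=2>3>5>0; order=2,3,5,0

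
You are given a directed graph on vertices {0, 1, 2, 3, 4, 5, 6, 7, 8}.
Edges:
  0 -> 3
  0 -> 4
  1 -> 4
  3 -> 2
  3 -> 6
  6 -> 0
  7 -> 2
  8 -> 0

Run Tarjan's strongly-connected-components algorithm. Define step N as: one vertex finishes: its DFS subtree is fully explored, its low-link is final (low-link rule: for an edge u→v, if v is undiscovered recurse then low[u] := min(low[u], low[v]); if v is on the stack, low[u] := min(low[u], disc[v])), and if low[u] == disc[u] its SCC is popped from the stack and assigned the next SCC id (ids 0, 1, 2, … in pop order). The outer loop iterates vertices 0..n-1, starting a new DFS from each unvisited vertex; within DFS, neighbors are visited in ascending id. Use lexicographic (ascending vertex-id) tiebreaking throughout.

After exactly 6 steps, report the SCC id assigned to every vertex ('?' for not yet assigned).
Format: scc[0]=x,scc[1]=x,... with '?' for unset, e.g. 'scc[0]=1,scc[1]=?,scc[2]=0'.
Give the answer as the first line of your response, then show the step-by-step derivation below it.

scc[0]=2,scc[1]=3,scc[2]=0,scc[3]=2,scc[4]=1,scc[5]=?,scc[6]=2,scc[7]=?,scc[8]=?

step 1: low=(low[0]=0,low[1]=?,low[2]=2,low[3]=1,low[4]=?,low[5]=?,low[6]=?,low[7]=?,low[8]=?); scc=(scc[0]=?,scc[1]=?,scc[2]=0,scc[3]=?,scc[4]=?,scc[5]=?,scc[6]=?,scc[7]=?,scc[8]=?)
step 2: low=(low[0]=0,low[1]=?,low[2]=2,low[3]=1,low[4]=?,low[5]=?,low[6]=0,low[7]=?,low[8]=?); scc=(scc[0]=?,scc[1]=?,scc[2]=0,scc[3]=?,scc[4]=?,scc[5]=?,scc[6]=?,scc[7]=?,scc[8]=?)
step 3: low=(low[0]=0,low[1]=?,low[2]=2,low[3]=0,low[4]=?,low[5]=?,low[6]=0,low[7]=?,low[8]=?); scc=(scc[0]=?,scc[1]=?,scc[2]=0,scc[3]=?,scc[4]=?,scc[5]=?,scc[6]=?,scc[7]=?,scc[8]=?)
step 4: low=(low[0]=0,low[1]=?,low[2]=2,low[3]=0,low[4]=4,low[5]=?,low[6]=0,low[7]=?,low[8]=?); scc=(scc[0]=?,scc[1]=?,scc[2]=0,scc[3]=?,scc[4]=1,scc[5]=?,scc[6]=?,scc[7]=?,scc[8]=?)
step 5: low=(low[0]=0,low[1]=?,low[2]=2,low[3]=0,low[4]=4,low[5]=?,low[6]=0,low[7]=?,low[8]=?); scc=(scc[0]=2,scc[1]=?,scc[2]=0,scc[3]=2,scc[4]=1,scc[5]=?,scc[6]=2,scc[7]=?,scc[8]=?)
step 6: low=(low[0]=0,low[1]=5,low[2]=2,low[3]=0,low[4]=4,low[5]=?,low[6]=0,low[7]=?,low[8]=?); scc=(scc[0]=2,scc[1]=3,scc[2]=0,scc[3]=2,scc[4]=1,scc[5]=?,scc[6]=2,scc[7]=?,scc[8]=?)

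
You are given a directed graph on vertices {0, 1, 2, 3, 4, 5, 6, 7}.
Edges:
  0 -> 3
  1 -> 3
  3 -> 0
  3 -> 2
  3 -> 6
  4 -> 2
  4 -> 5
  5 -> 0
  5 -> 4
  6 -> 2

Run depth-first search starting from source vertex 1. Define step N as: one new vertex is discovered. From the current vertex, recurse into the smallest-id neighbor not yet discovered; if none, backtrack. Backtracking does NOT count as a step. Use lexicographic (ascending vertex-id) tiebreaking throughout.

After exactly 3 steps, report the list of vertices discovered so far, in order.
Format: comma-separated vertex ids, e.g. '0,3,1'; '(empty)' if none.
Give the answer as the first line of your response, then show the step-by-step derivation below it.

1,3,0

step 1: discover 1; path=1; order=1
step 2: discover 3; path=1>3; order=1,3
step 3: discover 0; path=1>3>0; order=1,3,0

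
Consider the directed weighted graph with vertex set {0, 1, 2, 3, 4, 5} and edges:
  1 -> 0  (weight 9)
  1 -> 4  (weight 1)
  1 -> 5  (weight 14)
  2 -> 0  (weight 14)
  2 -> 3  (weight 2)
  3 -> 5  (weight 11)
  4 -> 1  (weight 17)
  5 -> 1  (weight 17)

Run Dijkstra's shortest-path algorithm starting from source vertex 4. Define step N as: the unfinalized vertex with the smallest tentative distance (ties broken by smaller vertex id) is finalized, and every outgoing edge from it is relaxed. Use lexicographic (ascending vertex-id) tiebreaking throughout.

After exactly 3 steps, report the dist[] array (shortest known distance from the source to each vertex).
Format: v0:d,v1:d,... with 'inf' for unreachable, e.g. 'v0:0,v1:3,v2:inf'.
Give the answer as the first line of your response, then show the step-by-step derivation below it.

v0:26,v1:17,v2:inf,v3:inf,v4:0,v5:31

step 1: dist = v0:inf,v1:17,v2:inf,v3:inf,v4:0,v5:inf
step 2: dist = v0:26,v1:17,v2:inf,v3:inf,v4:0,v5:31
step 3: dist = v0:26,v1:17,v2:inf,v3:inf,v4:0,v5:31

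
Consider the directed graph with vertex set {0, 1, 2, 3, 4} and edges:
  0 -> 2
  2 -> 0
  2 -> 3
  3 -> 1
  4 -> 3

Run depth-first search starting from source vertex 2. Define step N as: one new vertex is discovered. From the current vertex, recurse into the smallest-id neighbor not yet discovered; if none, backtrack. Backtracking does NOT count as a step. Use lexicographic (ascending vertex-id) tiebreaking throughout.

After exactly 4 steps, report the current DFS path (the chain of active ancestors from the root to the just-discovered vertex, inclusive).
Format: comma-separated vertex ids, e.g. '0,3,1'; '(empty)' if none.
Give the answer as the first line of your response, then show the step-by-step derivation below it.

2,3,1

step 1: discover 2; path=2; order=2
step 2: discover 0; path=2>0; order=2,0
step 3: discover 3; path=2>3; order=2,0,3
step 4: discover 1; path=2>3>1; order=2,0,3,1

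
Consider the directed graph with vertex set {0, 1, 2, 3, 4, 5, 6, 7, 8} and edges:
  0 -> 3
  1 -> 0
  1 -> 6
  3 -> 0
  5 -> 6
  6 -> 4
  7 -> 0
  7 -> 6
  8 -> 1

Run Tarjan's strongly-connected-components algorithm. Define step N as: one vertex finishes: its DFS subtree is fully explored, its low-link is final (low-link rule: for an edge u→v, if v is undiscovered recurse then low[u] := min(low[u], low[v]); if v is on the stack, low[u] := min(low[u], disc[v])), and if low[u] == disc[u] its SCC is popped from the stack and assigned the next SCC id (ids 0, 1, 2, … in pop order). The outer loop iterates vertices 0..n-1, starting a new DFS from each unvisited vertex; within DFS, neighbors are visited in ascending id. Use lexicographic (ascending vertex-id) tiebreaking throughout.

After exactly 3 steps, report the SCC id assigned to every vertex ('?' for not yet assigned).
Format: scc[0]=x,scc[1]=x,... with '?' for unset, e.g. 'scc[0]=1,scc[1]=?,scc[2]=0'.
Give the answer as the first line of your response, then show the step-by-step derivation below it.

scc[0]=0,scc[1]=?,scc[2]=?,scc[3]=0,scc[4]=1,scc[5]=?,scc[6]=?,scc[7]=?,scc[8]=?

step 1: low=(low[0]=0,low[1]=?,low[2]=?,low[3]=0,low[4]=?,low[5]=?,low[6]=?,low[7]=?,low[8]=?); scc=(scc[0]=?,scc[1]=?,scc[2]=?,scc[3]=?,scc[4]=?,scc[5]=?,scc[6]=?,scc[7]=?,scc[8]=?)
step 2: low=(low[0]=0,low[1]=?,low[2]=?,low[3]=0,low[4]=?,low[5]=?,low[6]=?,low[7]=?,low[8]=?); scc=(scc[0]=0,scc[1]=?,scc[2]=?,scc[3]=0,scc[4]=?,scc[5]=?,scc[6]=?,scc[7]=?,scc[8]=?)
step 3: low=(low[0]=0,low[1]=2,low[2]=?,low[3]=0,low[4]=4,low[5]=?,low[6]=3,low[7]=?,low[8]=?); scc=(scc[0]=0,scc[1]=?,scc[2]=?,scc[3]=0,scc[4]=1,scc[5]=?,scc[6]=?,scc[7]=?,scc[8]=?)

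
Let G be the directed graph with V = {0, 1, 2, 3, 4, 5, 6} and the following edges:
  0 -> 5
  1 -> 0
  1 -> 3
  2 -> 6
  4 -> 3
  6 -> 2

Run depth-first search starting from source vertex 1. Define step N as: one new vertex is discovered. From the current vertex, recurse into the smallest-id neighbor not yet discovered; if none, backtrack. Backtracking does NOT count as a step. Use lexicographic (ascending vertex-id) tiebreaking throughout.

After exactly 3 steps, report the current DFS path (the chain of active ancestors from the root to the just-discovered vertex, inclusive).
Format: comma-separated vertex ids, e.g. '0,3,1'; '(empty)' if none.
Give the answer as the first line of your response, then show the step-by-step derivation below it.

1,0,5

step 1: discover 1; path=1; order=1
step 2: discover 0; path=1>0; order=1,0
step 3: discover 5; path=1>0>5; order=1,0,5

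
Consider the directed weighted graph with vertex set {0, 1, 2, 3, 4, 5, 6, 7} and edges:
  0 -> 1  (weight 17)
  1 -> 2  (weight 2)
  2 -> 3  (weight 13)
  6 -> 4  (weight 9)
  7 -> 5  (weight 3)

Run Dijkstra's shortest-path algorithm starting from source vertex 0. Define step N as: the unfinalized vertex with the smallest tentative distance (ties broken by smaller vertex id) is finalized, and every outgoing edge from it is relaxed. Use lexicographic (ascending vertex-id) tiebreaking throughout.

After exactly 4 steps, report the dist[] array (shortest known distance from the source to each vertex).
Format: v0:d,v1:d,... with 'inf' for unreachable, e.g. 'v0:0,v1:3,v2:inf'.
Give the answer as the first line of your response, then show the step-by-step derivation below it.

v0:0,v1:17,v2:19,v3:32,v4:inf,v5:inf,v6:inf,v7:inf

step 1: dist = v0:0,v1:17,v2:inf,v3:inf,v4:inf,v5:inf,v6:inf,v7:inf
step 2: dist = v0:0,v1:17,v2:19,v3:inf,v4:inf,v5:inf,v6:inf,v7:inf
step 3: dist = v0:0,v1:17,v2:19,v3:32,v4:inf,v5:inf,v6:inf,v7:inf
step 4: dist = v0:0,v1:17,v2:19,v3:32,v4:inf,v5:inf,v6:inf,v7:inf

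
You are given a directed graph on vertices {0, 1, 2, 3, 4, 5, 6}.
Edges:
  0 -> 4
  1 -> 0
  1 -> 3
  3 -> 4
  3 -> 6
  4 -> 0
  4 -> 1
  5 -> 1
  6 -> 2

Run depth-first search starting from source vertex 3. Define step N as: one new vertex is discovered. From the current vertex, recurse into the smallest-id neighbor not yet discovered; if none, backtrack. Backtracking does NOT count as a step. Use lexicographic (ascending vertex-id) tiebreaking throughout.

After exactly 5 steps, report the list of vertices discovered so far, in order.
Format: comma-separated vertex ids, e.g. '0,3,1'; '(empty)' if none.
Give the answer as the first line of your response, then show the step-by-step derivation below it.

3,4,0,1,6

step 1: discover 3; path=3; order=3
step 2: discover 4; path=3>4; order=3,4
step 3: discover 0; path=3>4>0; order=3,4,0
step 4: discover 1; path=3>4>1; order=3,4,0,1
step 5: discover 6; path=3>6; order=3,4,0,1,6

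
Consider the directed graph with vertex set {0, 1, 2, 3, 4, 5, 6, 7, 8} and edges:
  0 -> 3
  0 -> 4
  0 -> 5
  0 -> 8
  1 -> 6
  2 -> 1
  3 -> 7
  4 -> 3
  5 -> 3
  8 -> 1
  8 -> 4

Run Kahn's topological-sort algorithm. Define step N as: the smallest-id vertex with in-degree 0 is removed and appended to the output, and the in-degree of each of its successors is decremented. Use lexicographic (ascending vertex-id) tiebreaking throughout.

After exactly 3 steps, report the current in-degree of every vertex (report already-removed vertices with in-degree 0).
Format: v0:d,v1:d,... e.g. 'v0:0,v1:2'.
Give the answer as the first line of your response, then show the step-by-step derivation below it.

v0:0,v1:1,v2:0,v3:1,v4:1,v5:0,v6:1,v7:1,v8:0

step 1: output 0; order=[0]; indeg=(0,2,0,2,1,0,1,1,0)
step 2: output 2; order=[0,2]; indeg=(0,1,0,2,1,0,1,1,0)
step 3: output 5; order=[0,2,5]; indeg=(0,1,0,1,1,0,1,1,0)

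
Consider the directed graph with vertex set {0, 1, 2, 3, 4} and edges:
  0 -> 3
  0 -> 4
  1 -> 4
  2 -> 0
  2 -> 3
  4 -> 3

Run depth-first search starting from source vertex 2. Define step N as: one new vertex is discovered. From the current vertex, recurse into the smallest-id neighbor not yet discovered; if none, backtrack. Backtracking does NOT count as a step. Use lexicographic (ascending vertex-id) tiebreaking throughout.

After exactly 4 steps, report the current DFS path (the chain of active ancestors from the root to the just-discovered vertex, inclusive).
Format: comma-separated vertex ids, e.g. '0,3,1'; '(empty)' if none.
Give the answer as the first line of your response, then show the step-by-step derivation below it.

2,0,4

step 1: discover 2; path=2; order=2
step 2: discover 0; path=2>0; order=2,0
step 3: discover 3; path=2>0>3; order=2,0,3
step 4: discover 4; path=2>0>4; order=2,0,3,4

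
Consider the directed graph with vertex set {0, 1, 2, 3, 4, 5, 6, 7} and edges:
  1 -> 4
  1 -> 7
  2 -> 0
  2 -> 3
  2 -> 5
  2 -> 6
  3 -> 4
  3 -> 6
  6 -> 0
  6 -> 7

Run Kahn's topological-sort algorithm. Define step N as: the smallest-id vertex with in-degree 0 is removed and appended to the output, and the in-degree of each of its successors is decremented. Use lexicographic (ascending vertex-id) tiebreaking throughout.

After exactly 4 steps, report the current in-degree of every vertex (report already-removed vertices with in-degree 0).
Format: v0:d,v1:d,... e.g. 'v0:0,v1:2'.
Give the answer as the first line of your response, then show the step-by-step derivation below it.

v0:1,v1:0,v2:0,v3:0,v4:0,v5:0,v6:0,v7:1

step 1: output 1; order=[1]; indeg=(2,0,0,1,1,1,2,1)
step 2: output 2; order=[1,2]; indeg=(1,0,0,0,1,0,1,1)
step 3: output 3; order=[1,2,3]; indeg=(1,0,0,0,0,0,0,1)
step 4: output 4; order=[1,2,3,4]; indeg=(1,0,0,0,0,0,0,1)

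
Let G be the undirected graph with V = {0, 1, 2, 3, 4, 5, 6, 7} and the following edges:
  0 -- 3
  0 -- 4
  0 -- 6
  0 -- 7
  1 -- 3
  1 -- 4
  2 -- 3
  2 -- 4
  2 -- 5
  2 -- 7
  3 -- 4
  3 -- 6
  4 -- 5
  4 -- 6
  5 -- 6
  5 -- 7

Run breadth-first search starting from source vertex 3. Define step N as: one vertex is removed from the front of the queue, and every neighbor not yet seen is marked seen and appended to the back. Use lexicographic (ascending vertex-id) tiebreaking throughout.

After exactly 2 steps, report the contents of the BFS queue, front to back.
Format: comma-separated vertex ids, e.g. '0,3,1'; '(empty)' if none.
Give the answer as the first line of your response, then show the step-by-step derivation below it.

1,2,4,6,7

step 1: dequeue 3; queue=[0,1,2,4,6]; order=3
step 2: dequeue 0; queue=[1,2,4,6,7]; order=3,0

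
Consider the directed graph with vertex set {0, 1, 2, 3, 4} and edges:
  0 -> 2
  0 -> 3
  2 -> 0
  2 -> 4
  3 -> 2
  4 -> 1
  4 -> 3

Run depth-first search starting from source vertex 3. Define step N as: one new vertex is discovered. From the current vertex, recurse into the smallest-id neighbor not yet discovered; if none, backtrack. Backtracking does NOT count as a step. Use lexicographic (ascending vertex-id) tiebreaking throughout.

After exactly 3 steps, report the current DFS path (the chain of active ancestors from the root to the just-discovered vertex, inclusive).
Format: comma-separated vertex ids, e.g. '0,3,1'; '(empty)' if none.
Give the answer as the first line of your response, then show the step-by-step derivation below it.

3,2,0

step 1: discover 3; path=3; order=3
step 2: discover 2; path=3>2; order=3,2
step 3: discover 0; path=3>2>0; order=3,2,0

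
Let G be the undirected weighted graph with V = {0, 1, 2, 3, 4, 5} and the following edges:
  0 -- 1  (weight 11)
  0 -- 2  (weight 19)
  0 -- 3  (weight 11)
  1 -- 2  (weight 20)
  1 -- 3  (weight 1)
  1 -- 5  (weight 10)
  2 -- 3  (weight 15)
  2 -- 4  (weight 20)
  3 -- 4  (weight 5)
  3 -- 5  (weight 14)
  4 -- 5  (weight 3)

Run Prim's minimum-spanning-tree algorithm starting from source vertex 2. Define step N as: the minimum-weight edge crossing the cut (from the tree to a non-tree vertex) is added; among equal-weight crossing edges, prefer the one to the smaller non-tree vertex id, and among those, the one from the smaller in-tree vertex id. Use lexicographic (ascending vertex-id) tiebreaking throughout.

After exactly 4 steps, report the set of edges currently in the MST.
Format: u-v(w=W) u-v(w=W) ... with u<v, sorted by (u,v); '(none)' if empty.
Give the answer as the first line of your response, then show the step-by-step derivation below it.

1-3(w=1) 2-3(w=15) 3-4(w=5) 4-5(w=3)

step 1: add edge 2-3 (w=15); MST = {2-3(w=15)}
step 2: add edge 1-3 (w=1); MST = {1-3(w=1) 2-3(w=15)}
step 3: add edge 3-4 (w=5); MST = {1-3(w=1) 2-3(w=15) 3-4(w=5)}
step 4: add edge 4-5 (w=3); MST = {1-3(w=1) 2-3(w=15) 3-4(w=5) 4-5(w=3)}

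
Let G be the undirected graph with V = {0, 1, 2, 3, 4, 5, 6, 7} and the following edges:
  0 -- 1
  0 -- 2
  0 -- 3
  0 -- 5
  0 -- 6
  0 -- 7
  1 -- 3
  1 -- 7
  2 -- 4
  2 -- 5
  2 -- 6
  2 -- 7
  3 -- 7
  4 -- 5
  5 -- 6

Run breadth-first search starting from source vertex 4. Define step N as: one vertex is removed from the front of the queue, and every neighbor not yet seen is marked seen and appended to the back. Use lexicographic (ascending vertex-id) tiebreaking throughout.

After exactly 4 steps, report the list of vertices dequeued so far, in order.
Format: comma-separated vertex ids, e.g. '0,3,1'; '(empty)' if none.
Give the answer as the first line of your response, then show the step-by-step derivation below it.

4,2,5,0

step 1: dequeue 4; queue=[2,5]; order=4
step 2: dequeue 2; queue=[5,0,6,7]; order=4,2
step 3: dequeue 5; queue=[0,6,7]; order=4,2,5
step 4: dequeue 0; queue=[6,7,1,3]; order=4,2,5,0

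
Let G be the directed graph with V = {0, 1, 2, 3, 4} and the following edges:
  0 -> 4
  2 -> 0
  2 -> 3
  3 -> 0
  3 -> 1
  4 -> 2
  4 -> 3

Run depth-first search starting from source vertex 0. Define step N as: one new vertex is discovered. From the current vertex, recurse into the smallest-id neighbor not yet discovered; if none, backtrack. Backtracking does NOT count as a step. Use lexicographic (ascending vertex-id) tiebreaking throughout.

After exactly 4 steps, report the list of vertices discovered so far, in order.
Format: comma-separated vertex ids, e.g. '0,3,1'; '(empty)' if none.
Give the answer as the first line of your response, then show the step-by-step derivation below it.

0,4,2,3

step 1: discover 0; path=0; order=0
step 2: discover 4; path=0>4; order=0,4
step 3: discover 2; path=0>4>2; order=0,4,2
step 4: discover 3; path=0>4>2>3; order=0,4,2,3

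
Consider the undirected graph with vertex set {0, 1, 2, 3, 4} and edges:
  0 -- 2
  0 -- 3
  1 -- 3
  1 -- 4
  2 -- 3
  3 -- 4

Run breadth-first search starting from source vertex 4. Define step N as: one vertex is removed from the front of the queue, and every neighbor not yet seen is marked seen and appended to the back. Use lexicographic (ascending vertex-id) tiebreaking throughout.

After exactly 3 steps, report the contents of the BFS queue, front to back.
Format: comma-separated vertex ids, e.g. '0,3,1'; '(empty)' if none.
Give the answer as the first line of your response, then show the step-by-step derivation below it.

0,2

step 1: dequeue 4; queue=[1,3]; order=4
step 2: dequeue 1; queue=[3]; order=4,1
step 3: dequeue 3; queue=[0,2]; order=4,1,3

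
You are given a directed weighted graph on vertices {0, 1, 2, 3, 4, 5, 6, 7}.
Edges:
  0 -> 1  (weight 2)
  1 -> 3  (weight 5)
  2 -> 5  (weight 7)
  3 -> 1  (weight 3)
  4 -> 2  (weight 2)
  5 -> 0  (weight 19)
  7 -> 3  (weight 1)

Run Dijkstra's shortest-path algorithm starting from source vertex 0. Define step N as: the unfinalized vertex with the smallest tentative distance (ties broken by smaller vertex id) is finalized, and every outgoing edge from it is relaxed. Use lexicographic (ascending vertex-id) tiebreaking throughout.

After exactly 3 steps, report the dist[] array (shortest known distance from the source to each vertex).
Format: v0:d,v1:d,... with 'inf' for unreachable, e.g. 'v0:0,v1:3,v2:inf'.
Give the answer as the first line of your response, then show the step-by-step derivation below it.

v0:0,v1:2,v2:inf,v3:7,v4:inf,v5:inf,v6:inf,v7:inf

step 1: dist = v0:0,v1:2,v2:inf,v3:inf,v4:inf,v5:inf,v6:inf,v7:inf
step 2: dist = v0:0,v1:2,v2:inf,v3:7,v4:inf,v5:inf,v6:inf,v7:inf
step 3: dist = v0:0,v1:2,v2:inf,v3:7,v4:inf,v5:inf,v6:inf,v7:inf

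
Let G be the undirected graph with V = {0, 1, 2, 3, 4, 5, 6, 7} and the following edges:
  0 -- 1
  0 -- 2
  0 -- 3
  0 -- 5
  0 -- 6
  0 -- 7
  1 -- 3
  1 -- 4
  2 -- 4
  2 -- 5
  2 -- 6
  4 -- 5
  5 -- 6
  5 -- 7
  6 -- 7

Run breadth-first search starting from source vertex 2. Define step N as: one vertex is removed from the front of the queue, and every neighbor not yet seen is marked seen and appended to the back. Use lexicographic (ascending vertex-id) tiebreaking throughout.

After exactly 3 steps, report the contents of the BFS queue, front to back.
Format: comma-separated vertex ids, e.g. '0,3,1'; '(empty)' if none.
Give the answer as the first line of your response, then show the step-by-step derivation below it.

5,6,1,3,7

step 1: dequeue 2; queue=[0,4,5,6]; order=2
step 2: dequeue 0; queue=[4,5,6,1,3,7]; order=2,0
step 3: dequeue 4; queue=[5,6,1,3,7]; order=2,0,4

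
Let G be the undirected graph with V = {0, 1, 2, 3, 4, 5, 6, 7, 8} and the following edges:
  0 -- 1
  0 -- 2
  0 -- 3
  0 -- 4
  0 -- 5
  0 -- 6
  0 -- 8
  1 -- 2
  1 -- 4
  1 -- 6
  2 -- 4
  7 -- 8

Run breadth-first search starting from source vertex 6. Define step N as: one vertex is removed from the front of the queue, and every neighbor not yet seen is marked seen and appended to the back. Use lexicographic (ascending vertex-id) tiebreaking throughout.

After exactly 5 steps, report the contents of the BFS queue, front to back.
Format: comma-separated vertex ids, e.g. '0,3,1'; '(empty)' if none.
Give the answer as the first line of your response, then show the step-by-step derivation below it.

4,5,8

step 1: dequeue 6; queue=[0,1]; order=6
step 2: dequeue 0; queue=[1,2,3,4,5,8]; order=6,0
step 3: dequeue 1; queue=[2,3,4,5,8]; order=6,0,1
step 4: dequeue 2; queue=[3,4,5,8]; order=6,0,1,2
step 5: dequeue 3; queue=[4,5,8]; order=6,0,1,2,3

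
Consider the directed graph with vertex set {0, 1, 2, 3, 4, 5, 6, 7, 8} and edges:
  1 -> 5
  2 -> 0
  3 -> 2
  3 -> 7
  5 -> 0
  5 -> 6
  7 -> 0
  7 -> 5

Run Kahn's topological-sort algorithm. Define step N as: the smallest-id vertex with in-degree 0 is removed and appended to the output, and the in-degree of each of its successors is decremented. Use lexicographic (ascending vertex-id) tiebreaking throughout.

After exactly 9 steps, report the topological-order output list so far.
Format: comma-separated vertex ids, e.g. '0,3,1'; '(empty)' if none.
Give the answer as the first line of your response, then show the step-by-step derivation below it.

1,3,2,4,7,5,0,6,8

step 1: output 1; order=[1]; indeg=(3,0,1,0,0,1,1,1,0)
step 2: output 3; order=[1,3]; indeg=(3,0,0,0,0,1,1,0,0)
step 3: output 2; order=[1,3,2]; indeg=(2,0,0,0,0,1,1,0,0)
step 4: output 4; order=[1,3,2,4]; indeg=(2,0,0,0,0,1,1,0,0)
step 5: output 7; order=[1,3,2,4,7]; indeg=(1,0,0,0,0,0,1,0,0)
step 6: output 5; order=[1,3,2,4,7,5]; indeg=(0,0,0,0,0,0,0,0,0)
step 7: output 0; order=[1,3,2,4,7,5,0]; indeg=(0,0,0,0,0,0,0,0,0)
step 8: output 6; order=[1,3,2,4,7,5,0,6]; indeg=(0,0,0,0,0,0,0,0,0)
step 9: output 8; order=[1,3,2,4,7,5,0,6,8]; indeg=(0,0,0,0,0,0,0,0,0)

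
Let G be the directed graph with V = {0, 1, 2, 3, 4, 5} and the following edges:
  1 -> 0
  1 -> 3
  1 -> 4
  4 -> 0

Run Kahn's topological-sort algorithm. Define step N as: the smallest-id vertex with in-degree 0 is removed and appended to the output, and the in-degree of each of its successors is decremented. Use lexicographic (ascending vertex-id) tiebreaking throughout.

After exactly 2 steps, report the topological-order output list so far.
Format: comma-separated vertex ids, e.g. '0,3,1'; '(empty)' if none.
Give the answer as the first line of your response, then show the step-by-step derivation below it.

1,2

step 1: output 1; order=[1]; indeg=(1,0,0,0,0,0)
step 2: output 2; order=[1,2]; indeg=(1,0,0,0,0,0)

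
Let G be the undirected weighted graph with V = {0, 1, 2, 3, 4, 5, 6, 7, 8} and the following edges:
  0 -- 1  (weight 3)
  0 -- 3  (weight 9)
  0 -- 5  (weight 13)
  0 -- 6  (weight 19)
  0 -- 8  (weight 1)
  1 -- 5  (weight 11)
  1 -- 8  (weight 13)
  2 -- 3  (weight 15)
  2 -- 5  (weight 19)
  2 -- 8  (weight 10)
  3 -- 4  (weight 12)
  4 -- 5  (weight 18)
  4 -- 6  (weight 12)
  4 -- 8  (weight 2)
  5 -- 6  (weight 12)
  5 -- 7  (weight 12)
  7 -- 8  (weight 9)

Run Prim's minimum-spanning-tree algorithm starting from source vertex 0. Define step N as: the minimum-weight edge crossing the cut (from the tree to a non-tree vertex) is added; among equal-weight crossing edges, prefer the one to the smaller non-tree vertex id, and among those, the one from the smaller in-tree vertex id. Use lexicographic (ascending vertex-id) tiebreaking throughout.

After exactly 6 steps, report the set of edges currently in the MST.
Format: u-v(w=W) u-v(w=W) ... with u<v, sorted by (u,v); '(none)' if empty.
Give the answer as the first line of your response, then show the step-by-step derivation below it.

0-1(w=3) 0-3(w=9) 0-8(w=1) 2-8(w=10) 4-8(w=2) 7-8(w=9)

step 1: add edge 0-8 (w=1); MST = {0-8(w=1)}
step 2: add edge 4-8 (w=2); MST = {0-8(w=1) 4-8(w=2)}
step 3: add edge 0-1 (w=3); MST = {0-1(w=3) 0-8(w=1) 4-8(w=2)}
step 4: add edge 0-3 (w=9); MST = {0-1(w=3) 0-3(w=9) 0-8(w=1) 4-8(w=2)}
step 5: add edge 7-8 (w=9); MST = {0-1(w=3) 0-3(w=9) 0-8(w=1) 4-8(w=2) 7-8(w=9)}
step 6: add edge 2-8 (w=10); MST = {0-1(w=3) 0-3(w=9) 0-8(w=1) 2-8(w=10) 4-8(w=2) 7-8(w=9)}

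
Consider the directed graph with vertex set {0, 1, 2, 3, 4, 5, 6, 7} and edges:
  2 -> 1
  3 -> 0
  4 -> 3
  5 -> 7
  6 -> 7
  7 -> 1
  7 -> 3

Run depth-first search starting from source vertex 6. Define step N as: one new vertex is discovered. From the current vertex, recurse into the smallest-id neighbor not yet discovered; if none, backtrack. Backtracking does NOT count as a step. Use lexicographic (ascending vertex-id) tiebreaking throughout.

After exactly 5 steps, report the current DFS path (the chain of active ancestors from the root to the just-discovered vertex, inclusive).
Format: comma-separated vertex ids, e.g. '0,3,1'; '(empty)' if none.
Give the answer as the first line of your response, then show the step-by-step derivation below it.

6,7,3,0

step 1: discover 6; path=6; order=6
step 2: discover 7; path=6>7; order=6,7
step 3: discover 1; path=6>7>1; order=6,7,1
step 4: discover 3; path=6>7>3; order=6,7,1,3
step 5: discover 0; path=6>7>3>0; order=6,7,1,3,0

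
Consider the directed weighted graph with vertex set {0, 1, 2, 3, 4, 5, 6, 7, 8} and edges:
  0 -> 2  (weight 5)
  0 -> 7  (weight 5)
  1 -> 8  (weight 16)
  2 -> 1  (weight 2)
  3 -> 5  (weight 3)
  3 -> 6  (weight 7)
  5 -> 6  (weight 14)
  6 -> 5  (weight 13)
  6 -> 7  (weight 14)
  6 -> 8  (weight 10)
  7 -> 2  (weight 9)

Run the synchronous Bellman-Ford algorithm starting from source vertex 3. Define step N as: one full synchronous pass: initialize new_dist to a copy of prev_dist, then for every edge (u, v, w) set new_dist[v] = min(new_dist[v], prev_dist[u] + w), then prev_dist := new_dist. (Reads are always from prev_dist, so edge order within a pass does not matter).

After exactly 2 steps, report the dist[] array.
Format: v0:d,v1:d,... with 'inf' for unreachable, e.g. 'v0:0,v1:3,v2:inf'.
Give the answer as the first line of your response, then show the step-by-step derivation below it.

v0:inf,v1:inf,v2:inf,v3:0,v4:inf,v5:3,v6:7,v7:21,v8:17

step 1: dist = v0:inf,v1:inf,v2:inf,v3:0,v4:inf,v5:3,v6:7,v7:inf,v8:inf
step 2: dist = v0:inf,v1:inf,v2:inf,v3:0,v4:inf,v5:3,v6:7,v7:21,v8:17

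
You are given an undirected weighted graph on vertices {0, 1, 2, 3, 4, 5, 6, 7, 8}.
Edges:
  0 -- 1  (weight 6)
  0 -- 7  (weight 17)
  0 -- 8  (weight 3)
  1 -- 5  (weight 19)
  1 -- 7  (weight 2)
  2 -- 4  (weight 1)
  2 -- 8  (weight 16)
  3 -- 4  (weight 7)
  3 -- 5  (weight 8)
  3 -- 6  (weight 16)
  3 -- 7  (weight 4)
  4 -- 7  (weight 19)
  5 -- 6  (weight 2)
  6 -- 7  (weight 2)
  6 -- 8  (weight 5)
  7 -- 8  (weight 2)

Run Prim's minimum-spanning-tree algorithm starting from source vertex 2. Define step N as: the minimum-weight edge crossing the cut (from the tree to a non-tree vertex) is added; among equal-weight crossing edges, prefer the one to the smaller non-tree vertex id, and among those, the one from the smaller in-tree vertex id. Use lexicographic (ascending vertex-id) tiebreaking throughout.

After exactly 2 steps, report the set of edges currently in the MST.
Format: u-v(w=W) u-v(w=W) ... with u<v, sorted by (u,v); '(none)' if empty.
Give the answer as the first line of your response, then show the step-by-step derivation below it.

2-4(w=1) 3-4(w=7)

step 1: add edge 2-4 (w=1); MST = {2-4(w=1)}
step 2: add edge 3-4 (w=7); MST = {2-4(w=1) 3-4(w=7)}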